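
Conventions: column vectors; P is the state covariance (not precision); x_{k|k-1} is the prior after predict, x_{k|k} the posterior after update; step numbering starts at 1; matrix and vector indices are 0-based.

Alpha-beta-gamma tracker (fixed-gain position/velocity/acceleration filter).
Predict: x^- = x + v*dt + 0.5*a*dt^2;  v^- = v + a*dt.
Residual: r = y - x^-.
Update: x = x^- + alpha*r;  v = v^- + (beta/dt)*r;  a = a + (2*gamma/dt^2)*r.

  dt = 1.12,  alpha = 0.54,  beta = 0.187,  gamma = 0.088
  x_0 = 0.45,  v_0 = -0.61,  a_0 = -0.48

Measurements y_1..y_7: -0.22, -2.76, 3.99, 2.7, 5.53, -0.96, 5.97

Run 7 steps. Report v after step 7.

step 1: x_pred=-0.5343  r=0.3143  x^+=-0.3646  v^+=-1.0951  a^+=-0.4359
step 2: x_pred=-1.8645  r=-0.8955  x^+=-2.3481  v^+=-1.7329  a^+=-0.5616
step 3: x_pred=-4.6411  r=8.6311  x^+=0.0197  v^+=-0.9207  a^+=0.6494
step 4: x_pred=-0.6042  r=3.3042  x^+=1.1801  v^+=0.3583  a^+=1.1130
step 5: x_pred=2.2795  r=3.2505  x^+=4.0348  v^+=2.1477  a^+=1.5691
step 6: x_pred=7.4243  r=-8.3843  x^+=2.8968  v^+=2.5052  a^+=0.3927
step 7: x_pred=5.9489  r=0.0211  x^+=5.9603  v^+=2.9486  a^+=0.3957

v_post = 2.9486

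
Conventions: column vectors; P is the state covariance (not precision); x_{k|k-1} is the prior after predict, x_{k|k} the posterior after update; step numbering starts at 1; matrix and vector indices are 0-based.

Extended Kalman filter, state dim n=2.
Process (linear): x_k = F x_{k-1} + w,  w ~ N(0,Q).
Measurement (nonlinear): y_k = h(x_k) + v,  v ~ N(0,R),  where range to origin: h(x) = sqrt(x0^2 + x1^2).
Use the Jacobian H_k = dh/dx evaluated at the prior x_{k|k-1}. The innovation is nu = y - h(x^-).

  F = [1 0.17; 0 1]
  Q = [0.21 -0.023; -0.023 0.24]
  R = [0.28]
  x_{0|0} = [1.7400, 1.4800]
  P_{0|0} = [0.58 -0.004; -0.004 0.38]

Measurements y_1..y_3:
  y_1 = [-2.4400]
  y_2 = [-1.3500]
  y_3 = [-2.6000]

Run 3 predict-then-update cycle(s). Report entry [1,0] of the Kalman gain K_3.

K[1,0] = -0.4995

step 1: x^-=[1.9916, 1.4800]  P^-=[0.7996 0.0376; 0.0376 0.6200]  H_jac=[0.8026 0.5965]  S=[1.0517]  K=[0.6316; 0.3803]  nu=[-4.9213]  x^+=[-1.1166, -0.3916]  P^+=[0.3801 -0.2150; -0.2150 0.4679]
step 2: x^-=[-1.1831, -0.3916]  P^-=[0.5305 -0.1585; -0.1585 0.7079]  H_jac=[-0.9493 -0.3143]  S=[0.7335]  K=[-0.6188; -0.0982]  nu=[-2.5963]  x^+=[0.4233, -0.1368]  P^+=[0.2497 -0.2030; -0.2030 0.7008]
step 3: x^-=[0.4001, -0.1368]  P^-=[0.4109 -0.1069; -0.1069 0.9408]  H_jac=[0.9462 -0.3235]  S=[0.8118]  K=[0.5216; -0.4995]  nu=[-3.0228]  x^+=[-1.1765, 1.3731]  P^+=[0.1901 0.1046; 0.1046 0.7383]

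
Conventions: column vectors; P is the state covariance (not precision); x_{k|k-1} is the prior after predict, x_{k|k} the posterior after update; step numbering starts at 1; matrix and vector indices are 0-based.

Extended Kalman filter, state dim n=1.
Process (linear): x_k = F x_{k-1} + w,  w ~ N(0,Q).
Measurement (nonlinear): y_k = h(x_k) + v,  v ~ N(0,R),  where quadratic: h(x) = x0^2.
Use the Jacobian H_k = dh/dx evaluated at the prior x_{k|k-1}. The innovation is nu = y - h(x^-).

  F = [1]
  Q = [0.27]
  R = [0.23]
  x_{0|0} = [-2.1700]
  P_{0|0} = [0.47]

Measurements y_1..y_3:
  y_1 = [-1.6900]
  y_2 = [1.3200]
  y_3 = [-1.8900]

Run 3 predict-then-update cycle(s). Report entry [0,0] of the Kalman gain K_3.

K[0,0] = -0.3948

step 1: x^-=[-2.1700]  P^-=[0.7400]  H_jac=[-4.3400]  S=[14.1683]  K=[-0.2267]  nu=[-6.3989]  x^+=[-0.7195]  P^+=[0.0120]
step 2: x^-=[-0.7195]  P^-=[0.2820]  H_jac=[-1.4391]  S=[0.8140]  K=[-0.4986]  nu=[0.8023]  x^+=[-1.1195]  P^+=[0.0797]
step 3: x^-=[-1.1195]  P^-=[0.3497]  H_jac=[-2.2390]  S=[1.9830]  K=[-0.3948]  nu=[-3.1433]  x^+=[0.1215]  P^+=[0.0406]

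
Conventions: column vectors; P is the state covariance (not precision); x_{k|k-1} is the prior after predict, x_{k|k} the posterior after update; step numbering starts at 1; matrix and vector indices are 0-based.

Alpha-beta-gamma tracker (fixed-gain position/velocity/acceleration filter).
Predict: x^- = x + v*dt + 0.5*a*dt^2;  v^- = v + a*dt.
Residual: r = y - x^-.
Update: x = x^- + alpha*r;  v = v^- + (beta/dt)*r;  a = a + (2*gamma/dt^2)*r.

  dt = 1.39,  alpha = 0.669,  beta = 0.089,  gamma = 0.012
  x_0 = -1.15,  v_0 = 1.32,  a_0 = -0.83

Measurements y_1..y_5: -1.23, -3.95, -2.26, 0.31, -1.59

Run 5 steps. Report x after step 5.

step 1: x_pred=-0.1170  r=-1.1130  x^+=-0.8616  v^+=0.0950  a^+=-0.8438
step 2: x_pred=-1.5447  r=-2.4053  x^+=-3.1538  v^+=-1.2319  a^+=-0.8737
step 3: x_pred=-5.7102  r=3.4502  x^+=-3.4020  v^+=-2.2254  a^+=-0.8308
step 4: x_pred=-7.2980  r=7.6080  x^+=-2.2082  v^+=-2.8932  a^+=-0.7363
step 5: x_pred=-6.9411  r=5.3511  x^+=-3.3612  v^+=-3.5741  a^+=-0.6699

x_post = -3.3612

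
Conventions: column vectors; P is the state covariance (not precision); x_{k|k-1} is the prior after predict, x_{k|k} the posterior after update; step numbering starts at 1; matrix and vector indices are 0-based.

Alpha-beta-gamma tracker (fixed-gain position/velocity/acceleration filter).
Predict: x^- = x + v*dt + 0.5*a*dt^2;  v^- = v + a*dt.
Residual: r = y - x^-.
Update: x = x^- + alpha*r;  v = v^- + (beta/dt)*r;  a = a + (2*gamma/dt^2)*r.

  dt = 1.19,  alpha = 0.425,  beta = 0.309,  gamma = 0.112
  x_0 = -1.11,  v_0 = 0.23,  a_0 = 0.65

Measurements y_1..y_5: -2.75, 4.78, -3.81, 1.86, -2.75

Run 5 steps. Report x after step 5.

step 1: x_pred=-0.3761  r=-2.3739  x^+=-1.3850  v^+=0.3871  a^+=0.2745
step 2: x_pred=-0.7300  r=5.5100  x^+=1.6117  v^+=2.1445  a^+=1.1461
step 3: x_pred=4.9751  r=-8.7851  x^+=1.2415  v^+=1.2271  a^+=-0.2436
step 4: x_pred=2.5293  r=-0.6693  x^+=2.2448  v^+=0.7635  a^+=-0.3494
step 5: x_pred=2.9059  r=-5.6559  x^+=0.5022  v^+=-1.1210  a^+=-1.2441

x_post = 0.5022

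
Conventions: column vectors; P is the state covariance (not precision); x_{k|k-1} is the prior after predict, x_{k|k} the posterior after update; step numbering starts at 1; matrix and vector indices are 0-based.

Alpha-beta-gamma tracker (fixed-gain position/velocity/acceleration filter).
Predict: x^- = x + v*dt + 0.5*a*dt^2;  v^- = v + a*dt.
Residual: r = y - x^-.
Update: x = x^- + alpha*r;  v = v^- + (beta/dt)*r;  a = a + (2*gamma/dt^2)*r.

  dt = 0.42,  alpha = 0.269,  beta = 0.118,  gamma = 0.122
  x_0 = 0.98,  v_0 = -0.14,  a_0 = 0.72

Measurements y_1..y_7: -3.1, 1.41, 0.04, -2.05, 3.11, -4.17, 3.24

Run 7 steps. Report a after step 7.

step 1: x_pred=0.9847  r=-4.0847  x^+=-0.1141  v^+=-0.9852  a^+=-4.9300
step 2: x_pred=-0.9627  r=2.3727  x^+=-0.3244  v^+=-2.3892  a^+=-1.6481
step 3: x_pred=-1.4733  r=1.5133  x^+=-1.0662  v^+=-2.6562  a^+=0.4451
step 4: x_pred=-2.1426  r=0.0926  x^+=-2.1177  v^+=-2.4433  a^+=0.5731
step 5: x_pred=-3.0933  r=6.2033  x^+=-1.4246  v^+=-0.4597  a^+=9.1537
step 6: x_pred=-0.8103  r=-3.3597  x^+=-1.7141  v^+=2.4409  a^+=4.5065
step 7: x_pred=-0.2914  r=3.5314  x^+=0.6585  v^+=5.3258  a^+=9.3913

a_post = 9.3913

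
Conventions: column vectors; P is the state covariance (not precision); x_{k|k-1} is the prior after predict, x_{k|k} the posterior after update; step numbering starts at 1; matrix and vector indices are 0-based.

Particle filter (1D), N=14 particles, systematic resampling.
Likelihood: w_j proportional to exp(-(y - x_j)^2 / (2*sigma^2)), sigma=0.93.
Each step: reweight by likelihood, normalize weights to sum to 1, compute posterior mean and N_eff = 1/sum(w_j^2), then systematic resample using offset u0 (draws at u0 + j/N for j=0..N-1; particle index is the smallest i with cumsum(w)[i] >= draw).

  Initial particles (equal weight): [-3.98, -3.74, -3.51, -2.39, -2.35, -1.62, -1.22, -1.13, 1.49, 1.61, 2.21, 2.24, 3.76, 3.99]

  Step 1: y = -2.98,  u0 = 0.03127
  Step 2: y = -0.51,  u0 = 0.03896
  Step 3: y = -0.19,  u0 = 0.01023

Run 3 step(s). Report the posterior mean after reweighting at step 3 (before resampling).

post_mean = -1.4223

step 1: w=[0.1278, 0.1632, 0.1937, 0.1863, 0.1812, 0.0782, 0.0380, 0.0315, 0.0000, 0.0000, 0.0000, 0.0000, 0.0000, 0.0000]  mean=-2.8789  Neff=6.3857  idx=[0, 0, 1, 1, 2, 2, 2, 3, 3, 4, 4, 4, 5, 6]
step 2: w=[0.0005, 0.0005, 0.0012, 0.0012, 0.0028, 0.0028, 0.0028, 0.0667, 0.0667, 0.0727, 0.0727, 0.0727, 0.2523, 0.3844]  mean=-1.7516  Neff=4.2340  idx=[7, 8, 9, 10, 11, 12, 12, 12, 12, 13, 13, 13, 13, 13]
step 3: w=[0.0143, 0.0143, 0.0158, 0.0158, 0.0158, 0.0720, 0.0720, 0.0720, 0.0720, 0.1272, 0.1272, 0.1272, 0.1272, 0.1272]  mean=-1.4223  Neff=9.7305  idx=[0, 5, 6, 7, 8, 9, 9, 10, 10, 11, 11, 12, 12, 13]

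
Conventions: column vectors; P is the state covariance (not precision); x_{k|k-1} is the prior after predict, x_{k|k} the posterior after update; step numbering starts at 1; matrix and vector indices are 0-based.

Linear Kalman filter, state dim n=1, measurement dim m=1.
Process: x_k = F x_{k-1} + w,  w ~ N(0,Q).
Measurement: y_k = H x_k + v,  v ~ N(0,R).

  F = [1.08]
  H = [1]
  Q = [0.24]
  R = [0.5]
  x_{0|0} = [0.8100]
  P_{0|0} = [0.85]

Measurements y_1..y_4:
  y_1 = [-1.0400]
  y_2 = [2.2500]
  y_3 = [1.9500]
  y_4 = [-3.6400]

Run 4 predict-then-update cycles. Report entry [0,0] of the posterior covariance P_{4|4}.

P_post[0,0] = 0.2621

step 1: x^-=[0.8748]  P^-=[1.2314]  S=[1.7314]  K=[0.7112]  nu=[-1.9148]  x^+=[-0.4870]  P^+=[0.3556]
step 2: x^-=[-0.5260]  P^-=[0.6548]  S=[1.1548]  K=[0.5670]  nu=[2.7760]  x^+=[1.0480]  P^+=[0.2835]
step 3: x^-=[1.1319]  P^-=[0.5707]  S=[1.0707]  K=[0.5330]  nu=[0.8181]  x^+=[1.5679]  P^+=[0.2665]
step 4: x^-=[1.6934]  P^-=[0.5509]  S=[1.0509]  K=[0.5242]  nu=[-5.3334]  x^+=[-1.1024]  P^+=[0.2621]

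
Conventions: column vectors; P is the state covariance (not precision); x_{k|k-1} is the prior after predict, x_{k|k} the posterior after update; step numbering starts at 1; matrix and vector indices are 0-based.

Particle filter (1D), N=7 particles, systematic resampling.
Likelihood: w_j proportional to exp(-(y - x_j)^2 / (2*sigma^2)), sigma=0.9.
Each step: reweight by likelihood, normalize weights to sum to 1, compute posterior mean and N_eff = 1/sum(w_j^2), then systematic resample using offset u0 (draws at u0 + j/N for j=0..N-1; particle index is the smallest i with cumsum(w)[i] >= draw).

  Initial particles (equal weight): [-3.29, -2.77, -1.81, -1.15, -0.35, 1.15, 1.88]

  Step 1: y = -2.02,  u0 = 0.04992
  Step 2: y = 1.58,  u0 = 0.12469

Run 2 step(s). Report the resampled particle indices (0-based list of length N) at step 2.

step 1: w=[0.1293, 0.2473, 0.3406, 0.2194, 0.0626, 0.0007, 0.0000]  mean=-2.0005  Neff=4.0654  idx=[0, 1, 1, 2, 2, 3, 3]
step 2: w=[0.0000, 0.0004, 0.0004, 0.0381, 0.0381, 0.4615, 0.4615]  mean=-1.2016  Neff=2.3320  idx=[5, 5, 5, 6, 6, 6, 6]

resampled_idx = [5, 5, 5, 6, 6, 6, 6]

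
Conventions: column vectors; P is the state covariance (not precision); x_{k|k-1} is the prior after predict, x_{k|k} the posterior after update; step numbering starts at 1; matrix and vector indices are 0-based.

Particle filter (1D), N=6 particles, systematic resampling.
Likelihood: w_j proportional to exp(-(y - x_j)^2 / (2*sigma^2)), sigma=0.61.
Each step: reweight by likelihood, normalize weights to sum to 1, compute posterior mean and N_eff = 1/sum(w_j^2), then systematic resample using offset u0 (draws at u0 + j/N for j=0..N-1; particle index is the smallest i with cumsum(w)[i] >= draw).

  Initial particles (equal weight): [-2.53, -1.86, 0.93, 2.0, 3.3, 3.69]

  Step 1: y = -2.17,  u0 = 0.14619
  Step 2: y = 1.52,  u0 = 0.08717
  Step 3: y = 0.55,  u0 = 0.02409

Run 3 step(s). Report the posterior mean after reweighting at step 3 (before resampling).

step 1: w=[0.4887, 0.5113, 0.0000, 0.0000, 0.0000, 0.0000]  mean=-2.1875  Neff=1.9990  idx=[0, 0, 0, 1, 1, 1]
step 2: w=[0.0004, 0.0004, 0.0004, 0.3329, 0.3329, 0.3329]  mean=-1.8608  Neff=3.0075  idx=[3, 3, 4, 4, 5, 5]
step 3: w=[0.1667, 0.1667, 0.1667, 0.1667, 0.1667, 0.1667]  mean=-1.8600  Neff=6.0000  idx=[0, 1, 2, 3, 4, 5]

post_mean = -1.8600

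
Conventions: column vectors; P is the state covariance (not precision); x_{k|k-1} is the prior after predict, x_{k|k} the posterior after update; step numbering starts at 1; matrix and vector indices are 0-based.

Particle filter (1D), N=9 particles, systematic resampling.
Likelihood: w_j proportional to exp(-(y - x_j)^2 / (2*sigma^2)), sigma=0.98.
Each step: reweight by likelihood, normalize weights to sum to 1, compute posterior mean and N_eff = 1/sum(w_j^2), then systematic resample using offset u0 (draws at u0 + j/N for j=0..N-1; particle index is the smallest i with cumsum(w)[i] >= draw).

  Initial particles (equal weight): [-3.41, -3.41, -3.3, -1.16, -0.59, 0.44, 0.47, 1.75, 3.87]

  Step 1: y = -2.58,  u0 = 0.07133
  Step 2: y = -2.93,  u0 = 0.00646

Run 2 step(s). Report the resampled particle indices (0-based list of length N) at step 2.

step 1: w=[0.2632, 0.2632, 0.2876, 0.1319, 0.0479, 0.0033, 0.0030, 0.0000, 0.0000]  mean=-2.9223  Neff=4.1504  idx=[0, 0, 1, 1, 1, 2, 2, 3, 4]
step 2: w=[0.1354, 0.1354, 0.1354, 0.1354, 0.1354, 0.1422, 0.1422, 0.0299, 0.0088]  mean=-3.2866  Neff=7.5160  idx=[0, 0, 1, 2, 3, 4, 4, 5, 6]

resampled_idx = [0, 0, 1, 2, 3, 4, 4, 5, 6]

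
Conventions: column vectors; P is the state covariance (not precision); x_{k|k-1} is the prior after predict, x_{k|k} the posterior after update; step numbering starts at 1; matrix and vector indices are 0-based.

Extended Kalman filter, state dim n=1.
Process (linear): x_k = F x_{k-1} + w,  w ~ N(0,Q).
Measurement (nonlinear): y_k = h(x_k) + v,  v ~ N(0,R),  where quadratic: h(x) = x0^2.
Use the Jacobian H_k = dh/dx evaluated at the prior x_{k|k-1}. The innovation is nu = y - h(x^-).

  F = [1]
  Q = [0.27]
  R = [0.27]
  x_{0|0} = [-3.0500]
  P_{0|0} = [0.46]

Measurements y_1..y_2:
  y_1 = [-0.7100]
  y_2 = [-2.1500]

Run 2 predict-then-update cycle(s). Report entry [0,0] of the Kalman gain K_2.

step 1: x^-=[-3.0500]  P^-=[0.7300]  H_jac=[-6.1000]  S=[27.4333]  K=[-0.1623]  nu=[-10.0125]  x^+=[-1.4248]  P^+=[0.0072]
step 2: x^-=[-1.4248]  P^-=[0.2772]  H_jac=[-2.8495]  S=[2.5207]  K=[-0.3133]  nu=[-4.1799]  x^+=[-0.1150]  P^+=[0.0297]

K[0,0] = -0.3133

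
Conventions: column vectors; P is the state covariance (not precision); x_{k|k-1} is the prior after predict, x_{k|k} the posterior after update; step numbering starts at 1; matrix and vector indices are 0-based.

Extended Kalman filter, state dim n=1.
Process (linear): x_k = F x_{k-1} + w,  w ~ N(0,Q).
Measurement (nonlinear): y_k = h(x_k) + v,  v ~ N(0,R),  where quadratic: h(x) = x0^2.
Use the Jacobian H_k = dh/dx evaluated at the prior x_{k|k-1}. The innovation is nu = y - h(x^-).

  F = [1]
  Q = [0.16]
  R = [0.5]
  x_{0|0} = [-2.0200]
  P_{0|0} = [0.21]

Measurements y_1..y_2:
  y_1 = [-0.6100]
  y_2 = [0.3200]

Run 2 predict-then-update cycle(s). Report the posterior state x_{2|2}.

step 1: x^-=[-2.0200]  P^-=[0.3700]  H_jac=[-4.0400]  S=[6.5390]  K=[-0.2286]  nu=[-4.6904]  x^+=[-0.9478]  P^+=[0.0283]
step 2: x^-=[-0.9478]  P^-=[0.1883]  H_jac=[-1.8956]  S=[1.1766]  K=[-0.3034]  nu=[-0.5783]  x^+=[-0.7724]  P^+=[0.0800]

x_post = [-0.7724]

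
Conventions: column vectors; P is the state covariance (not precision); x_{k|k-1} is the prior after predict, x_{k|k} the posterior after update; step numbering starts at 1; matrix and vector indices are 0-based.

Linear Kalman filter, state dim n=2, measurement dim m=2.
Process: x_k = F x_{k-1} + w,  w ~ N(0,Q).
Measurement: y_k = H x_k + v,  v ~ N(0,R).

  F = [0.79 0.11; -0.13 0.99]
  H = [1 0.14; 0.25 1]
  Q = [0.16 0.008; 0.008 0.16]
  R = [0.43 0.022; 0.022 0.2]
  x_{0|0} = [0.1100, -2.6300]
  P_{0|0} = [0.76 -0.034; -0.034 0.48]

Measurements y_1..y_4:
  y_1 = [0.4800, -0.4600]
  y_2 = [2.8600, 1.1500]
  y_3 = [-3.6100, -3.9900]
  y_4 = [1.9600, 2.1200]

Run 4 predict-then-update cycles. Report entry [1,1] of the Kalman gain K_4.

K[1,1] = 0.5927

step 1: x^-=[-0.2024, -2.6180]  P^-=[0.6342 -0.0439; -0.0439 0.6520]  S=[1.0647 0.2264; 0.2264 0.8697]  K=[0.5948 -0.0230; -0.1188 0.7680]  nu=[1.0489, 2.2086]  x^+=[0.3707, -1.0464]  P^+=[0.2633 -0.0573; -0.0573 0.1653]
step 2: x^-=[0.1777, -1.0841]  P^-=[0.3163 -0.0451; -0.0451 0.3412]  S=[0.7404 0.1022; 0.1022 0.5385]  K=[0.4210 -0.0167; -0.0831 0.6286]  nu=[2.8340, 2.1897]  x^+=[1.3344, 0.0567]  P^+=[0.1864 -0.0407; -0.0407 0.1341]
step 3: x^-=[1.0604, -0.1173]  P^-=[0.2709 -0.0278; -0.0278 0.3050]  S=[0.6991 0.1037; 0.1037 0.5080]  K=[0.3818 0.0007; -0.0677 0.6005]  nu=[-4.6540, -4.1378]  x^+=[-0.7195, -2.2870]  P^+=[0.1689 -0.0337; -0.0337 0.1270]
step 4: x^-=[-0.8199, -2.1706]  P^-=[0.2611 -0.0214; -0.0214 0.2960]  S=[0.6909 0.1066; 0.1066 0.5017]  K=[0.3723 0.0084; -0.0624 0.5927]  nu=[3.0838, 4.4956]  x^+=[0.3659, 0.3015]  P^+=[0.1646 -0.0313; -0.0313 0.1250]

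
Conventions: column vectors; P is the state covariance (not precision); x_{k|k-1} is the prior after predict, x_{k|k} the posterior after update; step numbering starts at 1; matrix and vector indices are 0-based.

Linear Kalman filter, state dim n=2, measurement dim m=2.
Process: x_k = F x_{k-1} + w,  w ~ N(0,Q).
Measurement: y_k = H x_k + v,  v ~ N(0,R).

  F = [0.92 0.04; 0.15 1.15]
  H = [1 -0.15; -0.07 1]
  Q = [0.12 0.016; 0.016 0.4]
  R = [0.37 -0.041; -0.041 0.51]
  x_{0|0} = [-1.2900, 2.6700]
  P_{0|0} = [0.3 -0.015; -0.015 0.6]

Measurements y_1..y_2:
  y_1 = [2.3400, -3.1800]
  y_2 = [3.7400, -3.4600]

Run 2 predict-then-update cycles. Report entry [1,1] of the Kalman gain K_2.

K[1,1] = 0.6394

step 1: x^-=[-1.0800, 2.8770]  P^-=[0.3738 0.0690; 0.0690 1.1951]  S=[0.7500 -0.1767; -0.1767 1.6972]  K=[0.5029 0.0776; 0.0187 0.7032]  nu=[3.8515, -6.1326]  x^+=[0.3809, -1.3636]  P^+=[0.1877 0.0321; 0.0321 0.3601]
step 2: x^-=[0.2959, -1.5111]  P^-=[0.2818 0.0926; 0.0926 0.8916]  S=[0.6441 -0.1009; -0.1009 1.3900]  K=[0.4290 0.0836; 0.0363 0.6394]  nu=[3.2174, -1.9282]  x^+=[1.5152, -2.6272]  P^+=[0.1608 0.0363; 0.0363 0.3271]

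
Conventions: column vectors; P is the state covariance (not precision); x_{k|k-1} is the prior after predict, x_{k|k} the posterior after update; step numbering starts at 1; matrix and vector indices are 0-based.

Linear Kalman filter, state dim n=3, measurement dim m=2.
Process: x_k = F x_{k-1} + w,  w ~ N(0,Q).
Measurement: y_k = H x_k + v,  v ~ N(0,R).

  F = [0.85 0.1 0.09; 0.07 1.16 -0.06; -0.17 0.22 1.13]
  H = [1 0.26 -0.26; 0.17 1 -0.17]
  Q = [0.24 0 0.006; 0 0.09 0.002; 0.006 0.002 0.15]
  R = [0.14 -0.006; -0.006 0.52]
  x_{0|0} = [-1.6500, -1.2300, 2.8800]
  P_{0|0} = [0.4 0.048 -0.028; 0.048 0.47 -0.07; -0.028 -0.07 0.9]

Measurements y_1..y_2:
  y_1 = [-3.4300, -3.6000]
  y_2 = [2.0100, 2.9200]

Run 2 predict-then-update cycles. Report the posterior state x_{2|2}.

x_post = [1.5520, 0.2304, 3.2327]

step 1: x^-=[-1.2663, -1.7151, 3.2643]  P^-=[0.5436 0.1155 0.0225; 0.1155 0.7454 -0.0459; 0.0225 -0.0459 1.3059]  S=[0.8768 0.4677; 0.4677 1.3724]  K=[0.6944 -0.0879; 0.0807 0.5356; -0.3331 -0.0789]  nu=[-0.8691, -1.1147]  x^+=[-1.7718, -2.3823, 3.6417]  P^+=[0.1673 -0.0396 0.2277; -0.0396 0.3055 0.1221; 0.2277 0.1221 1.1755]
step 2: x^-=[-1.4165, -3.1060, 3.8923]  P^-=[0.4037 0.0015 0.3328; 0.0015 0.4808 0.1842; 0.3328 0.1842 1.6467]  S=[0.4904 0.1347; 0.1347 0.9787]  K=[0.6691 -0.0782; 0.0355 0.4547; -0.0891 -0.0277]  nu=[5.2460, 6.9284]  x^+=[1.5520, 0.2304, 3.2327]  P^+=[0.1923 -0.0159 0.3615; -0.0159 0.2735 0.2037; 0.3615 0.2037 1.6414]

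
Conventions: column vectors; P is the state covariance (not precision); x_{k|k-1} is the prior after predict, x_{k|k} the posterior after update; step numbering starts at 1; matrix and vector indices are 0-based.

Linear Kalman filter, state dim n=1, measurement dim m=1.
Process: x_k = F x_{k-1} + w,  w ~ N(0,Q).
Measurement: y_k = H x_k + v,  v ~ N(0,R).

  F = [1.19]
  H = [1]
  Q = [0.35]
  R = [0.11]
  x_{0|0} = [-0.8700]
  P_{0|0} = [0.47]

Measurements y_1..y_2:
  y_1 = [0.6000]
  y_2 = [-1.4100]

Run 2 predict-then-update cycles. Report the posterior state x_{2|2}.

x_post = [-1.0558]

step 1: x^-=[-1.0353]  P^-=[1.0156]  S=[1.1256]  K=[0.9023]  nu=[1.6353]  x^+=[0.4402]  P^+=[0.0992]
step 2: x^-=[0.5238]  P^-=[0.4905]  S=[0.6005]  K=[0.8168]  nu=[-1.9338]  x^+=[-1.0558]  P^+=[0.0899]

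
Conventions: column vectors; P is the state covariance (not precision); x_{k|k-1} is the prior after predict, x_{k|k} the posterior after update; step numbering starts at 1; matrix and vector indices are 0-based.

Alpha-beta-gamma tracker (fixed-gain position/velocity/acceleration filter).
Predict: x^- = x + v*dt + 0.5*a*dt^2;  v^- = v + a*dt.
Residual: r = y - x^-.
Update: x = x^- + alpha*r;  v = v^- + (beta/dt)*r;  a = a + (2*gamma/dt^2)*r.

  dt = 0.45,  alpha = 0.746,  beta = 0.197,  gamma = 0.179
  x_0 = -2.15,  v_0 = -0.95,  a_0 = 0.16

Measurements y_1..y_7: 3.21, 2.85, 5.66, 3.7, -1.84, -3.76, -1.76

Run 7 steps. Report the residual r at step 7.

resid = 9.0568

step 1: x_pred=-2.5613  r=5.7713  x^+=1.7441  v^+=1.6485  a^+=10.3631
step 2: x_pred=3.5352  r=-0.6852  x^+=3.0240  v^+=6.0120  a^+=9.1517
step 3: x_pred=6.6560  r=-0.9960  x^+=5.9130  v^+=9.6942  a^+=7.3908
step 4: x_pred=11.0237  r=-7.3237  x^+=5.5602  v^+=9.8139  a^+=-5.5568
step 5: x_pred=9.4139  r=-11.2539  x^+=1.0185  v^+=2.3867  a^+=-25.4525
step 6: x_pred=-0.4846  r=-3.2754  x^+=-2.9280  v^+=-10.5008  a^+=-31.2431
step 7: x_pred=-10.8168  r=9.0568  x^+=-4.0604  v^+=-20.5954  a^+=-15.2316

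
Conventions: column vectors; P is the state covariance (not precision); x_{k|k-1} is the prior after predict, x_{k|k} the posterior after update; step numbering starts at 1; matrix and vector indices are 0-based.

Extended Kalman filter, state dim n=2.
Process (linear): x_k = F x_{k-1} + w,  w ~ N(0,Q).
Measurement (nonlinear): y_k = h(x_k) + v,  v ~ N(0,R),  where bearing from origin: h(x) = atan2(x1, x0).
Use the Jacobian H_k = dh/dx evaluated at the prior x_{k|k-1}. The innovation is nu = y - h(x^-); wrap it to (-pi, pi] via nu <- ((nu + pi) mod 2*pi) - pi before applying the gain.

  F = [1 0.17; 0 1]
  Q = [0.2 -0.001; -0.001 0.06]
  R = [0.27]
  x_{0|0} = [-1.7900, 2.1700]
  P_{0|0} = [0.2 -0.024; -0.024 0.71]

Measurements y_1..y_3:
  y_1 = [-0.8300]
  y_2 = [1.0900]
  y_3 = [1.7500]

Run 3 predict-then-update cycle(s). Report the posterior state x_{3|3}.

step 1: x^-=[-1.4211, 2.1700]  P^-=[0.4124 0.0957; 0.0957 0.7700]  H_jac=[-0.3225 -0.2112]  S=[0.3603]  K=[-0.4252; -0.5371]  nu=[-2.9806]  x^+=[-0.1536, 3.7708]  P^+=[0.3472 0.0134; 0.0134 0.6661]
step 2: x^-=[0.4874, 3.7708]  P^-=[0.5710 0.1257; 0.1257 0.7261]  H_jac=[-0.2608 0.0337]  S=[0.3075]  K=[-0.4706; -0.0270]  nu=[-0.3523]  x^+=[0.6532, 3.7803]  P^+=[0.5029 0.1217; 0.1217 0.7259]
step 3: x^-=[1.2958, 3.7803]  P^-=[0.7653 0.2441; 0.2441 0.7859]  H_jac=[-0.2367 0.0811]  S=[0.3087]  K=[-0.5227; 0.0194]  nu=[0.5094]  x^+=[1.0296, 3.7902]  P^+=[0.6810 0.2473; 0.2473 0.7857]

x_post = [1.0296, 3.7902]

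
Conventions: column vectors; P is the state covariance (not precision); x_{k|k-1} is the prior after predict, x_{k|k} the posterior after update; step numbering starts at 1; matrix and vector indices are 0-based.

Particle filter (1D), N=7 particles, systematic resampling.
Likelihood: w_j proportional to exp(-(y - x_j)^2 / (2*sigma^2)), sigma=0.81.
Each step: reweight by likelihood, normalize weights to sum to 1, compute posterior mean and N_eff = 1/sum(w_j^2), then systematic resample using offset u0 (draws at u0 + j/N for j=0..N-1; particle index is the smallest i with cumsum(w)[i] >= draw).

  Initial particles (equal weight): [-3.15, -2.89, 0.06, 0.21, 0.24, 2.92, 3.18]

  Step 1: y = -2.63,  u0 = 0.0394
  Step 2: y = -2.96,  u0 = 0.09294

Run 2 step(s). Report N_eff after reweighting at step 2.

step 1: w=[0.4593, 0.5361, 0.0023, 0.0012, 0.0011, 0.0000, 0.0000]  mean=-2.9957  Neff=2.0063  idx=[0, 0, 0, 1, 1, 1, 1]
step 2: w=[0.1409, 0.1409, 0.1409, 0.1443, 0.1443, 0.1443, 0.1443]  mean=-2.9999  Neff=6.9990  idx=[0, 1, 2, 3, 4, 5, 6]

N_eff = 6.9990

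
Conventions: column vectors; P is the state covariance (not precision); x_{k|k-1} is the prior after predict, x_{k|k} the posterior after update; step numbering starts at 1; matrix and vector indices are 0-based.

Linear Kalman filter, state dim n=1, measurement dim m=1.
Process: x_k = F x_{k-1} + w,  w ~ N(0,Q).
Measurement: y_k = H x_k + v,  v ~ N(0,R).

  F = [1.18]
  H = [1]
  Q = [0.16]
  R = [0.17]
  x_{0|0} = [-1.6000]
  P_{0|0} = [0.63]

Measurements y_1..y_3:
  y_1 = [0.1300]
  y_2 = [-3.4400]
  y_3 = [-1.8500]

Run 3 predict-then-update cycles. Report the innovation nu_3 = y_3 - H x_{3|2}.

step 1: x^-=[-1.8880]  P^-=[1.0372]  S=[1.2072]  K=[0.8592]  nu=[2.0180]  x^+=[-0.1542]  P^+=[0.1461]
step 2: x^-=[-0.1819]  P^-=[0.3634]  S=[0.5334]  K=[0.6813]  nu=[-3.2581]  x^+=[-2.4016]  P^+=[0.1158]
step 3: x^-=[-2.8339]  P^-=[0.3213]  S=[0.4913]  K=[0.6540]  nu=[0.9839]  x^+=[-2.1905]  P^+=[0.1112]

innov = [0.9839]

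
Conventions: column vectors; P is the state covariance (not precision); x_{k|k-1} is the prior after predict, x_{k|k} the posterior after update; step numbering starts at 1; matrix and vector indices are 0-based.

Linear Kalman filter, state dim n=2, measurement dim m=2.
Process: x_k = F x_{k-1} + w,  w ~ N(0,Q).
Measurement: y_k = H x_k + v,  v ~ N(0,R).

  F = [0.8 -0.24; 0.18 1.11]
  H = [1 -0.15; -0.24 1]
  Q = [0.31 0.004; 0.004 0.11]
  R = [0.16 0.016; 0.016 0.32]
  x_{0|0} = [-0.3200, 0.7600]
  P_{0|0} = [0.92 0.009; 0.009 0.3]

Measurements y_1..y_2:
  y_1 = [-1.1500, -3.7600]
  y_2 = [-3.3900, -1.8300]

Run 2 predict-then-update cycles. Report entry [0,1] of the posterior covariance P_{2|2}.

P_post[0,1] = 0.0433

step 1: x^-=[-0.4384, 0.7860]  P^-=[0.9126 0.0642; 0.0642 0.5130]  S=[1.0649 -0.2135; -0.2135 0.8548]  K=[0.8544 0.0322; 0.1102 0.6097]  nu=[-0.5937, -4.6512]  x^+=[-1.0956, -2.1153]  P^+=[0.1461 0.0590; 0.0590 0.2110]
step 2: x^-=[-0.3688, -2.5452]  P^-=[0.3930 0.0187; 0.0187 0.3983]  S=[0.5563 -0.1187; -0.1187 0.7320]  K=[0.7036 0.0108; 0.0425 0.5449]  nu=[-3.4029, 0.6266]  x^+=[-2.7565, -2.3482]  P^+=[0.1193 0.0433; 0.0433 0.1855]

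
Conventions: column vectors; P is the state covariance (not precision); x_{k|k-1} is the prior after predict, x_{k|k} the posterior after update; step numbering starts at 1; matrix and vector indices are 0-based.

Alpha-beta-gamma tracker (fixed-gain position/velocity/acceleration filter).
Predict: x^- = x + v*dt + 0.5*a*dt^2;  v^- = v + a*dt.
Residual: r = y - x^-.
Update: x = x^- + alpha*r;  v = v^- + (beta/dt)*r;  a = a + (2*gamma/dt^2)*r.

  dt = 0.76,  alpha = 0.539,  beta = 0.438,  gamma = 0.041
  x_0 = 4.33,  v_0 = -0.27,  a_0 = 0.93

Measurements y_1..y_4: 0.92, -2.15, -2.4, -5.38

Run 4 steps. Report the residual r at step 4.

step 1: x_pred=4.3934  r=-3.4734  x^+=2.5212  v^+=-1.5650  a^+=0.4369
step 2: x_pred=1.4580  r=-3.6080  x^+=-0.4867  v^+=-3.3123  a^+=-0.0753
step 3: x_pred=-3.0258  r=0.6258  x^+=-2.6885  v^+=-3.0089  a^+=0.0135
step 4: x_pred=-4.9713  r=-0.4087  x^+=-5.1916  v^+=-3.2341  a^+=-0.0445

resid = -0.4087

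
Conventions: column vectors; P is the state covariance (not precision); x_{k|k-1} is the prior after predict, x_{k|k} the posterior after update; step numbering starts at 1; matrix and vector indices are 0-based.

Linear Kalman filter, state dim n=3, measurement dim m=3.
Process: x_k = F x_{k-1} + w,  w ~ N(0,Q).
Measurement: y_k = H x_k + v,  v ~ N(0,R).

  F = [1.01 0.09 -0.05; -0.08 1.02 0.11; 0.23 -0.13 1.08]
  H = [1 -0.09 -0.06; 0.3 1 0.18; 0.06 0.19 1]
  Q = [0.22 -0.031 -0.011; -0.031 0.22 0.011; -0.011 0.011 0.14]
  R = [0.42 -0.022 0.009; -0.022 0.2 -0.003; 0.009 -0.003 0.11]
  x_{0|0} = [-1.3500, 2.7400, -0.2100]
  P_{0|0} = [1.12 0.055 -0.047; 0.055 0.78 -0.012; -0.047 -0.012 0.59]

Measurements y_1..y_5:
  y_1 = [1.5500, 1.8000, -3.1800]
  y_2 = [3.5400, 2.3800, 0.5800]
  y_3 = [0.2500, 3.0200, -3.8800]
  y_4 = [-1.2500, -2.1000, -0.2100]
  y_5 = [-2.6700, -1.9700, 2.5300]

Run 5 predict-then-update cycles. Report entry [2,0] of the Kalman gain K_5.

K[2,0] = 0.0006

step 1: x^-=[-1.1064, 2.8797, -0.8935]  P^-=[1.3852 -0.0018 0.1501; -0.0018 1.0350 -0.0396; 0.1501 -0.0396 0.8773]  S=[1.7986 0.3165 0.1751; 0.3165 1.3889 0.3820; 0.1751 0.3820 1.0326]  K=[0.7364 0.1356 0.0505; -0.1832 0.8138 -0.1180; -0.0089 -0.1278 0.8999]  nu=[2.8620, -0.5870, -2.7673]  x^+=[0.7818, 2.2043, -3.3341]  P^+=[0.3000 -0.0809 0.0091; -0.0809 0.2005 -0.0503; 0.0091 -0.0503 0.1083]
step 2: x^-=[1.1547, 1.8191, -3.7076]  P^-=[0.5128 -0.1171 0.0641; -0.1171 0.4336 -0.0833; 0.0641 -0.0833 0.3091]  S=[0.9499 -0.0077 0.0645; -0.0077 0.5964 0.0643; 0.0645 0.0643 0.4099]  K=[0.5421 0.0794 0.0794; -0.1471 0.6516 -0.0985; 0.0049 -0.0937 0.7387]  nu=[2.3266, 0.8818, 3.8726]  x^+=[2.7935, 1.6701, -0.9182]  P^+=[0.2216 -0.0650 0.0124; -0.0650 0.1607 -0.0407; 0.0124 -0.0407 0.0886]
step 3: x^-=[3.0176, 1.3790, -0.5662]  P^-=[0.4348 -0.0980 0.0502; -0.0980 0.3909 -0.0648; 0.0502 -0.0648 0.2792]  S=[0.8699 -0.0120 0.0501; -0.0120 0.5624 0.0664; 0.0501 0.0664 0.3841]  K=[0.5035 0.0761 0.0712; -0.1352 0.6289 -0.0819; 0.0027 -0.0838 0.7170]  nu=[-2.6775, 0.8376, -3.7568]  x^+=[1.4658, 2.5754, -3.3371]  P^+=[0.2057 -0.0598 0.0112; -0.0598 0.1537 -0.0377; 0.0112 -0.0377 0.0856]
step 4: x^-=[1.8791, 2.1426, -3.6018]  P^-=[0.4197 -0.0923 0.0451; -0.0923 0.3834 -0.0593; 0.0451 -0.0593 0.2731]  S=[0.8543 -0.0115 0.0452; -0.0115 0.5581 0.0684; 0.0452 0.0684 0.3792]  K=[0.4953 0.0769 0.0662; -0.1318 0.6247 -0.0760; 0.0011 -0.0813 0.7121]  nu=[-3.1524, -4.1580, 2.8719]  x^+=[0.1884, -0.2578, -1.2224]  P^+=[0.2023 -0.0583 0.0105; -0.0583 0.1522 -0.0368; 0.0105 -0.0368 0.0850]
step 5: x^-=[0.2282, -0.4125, -1.2433]  P^-=[0.4165 -0.0908 0.0435; -0.0908 0.3817 -0.0578; 0.0435 -0.0578 0.2714]  S=[0.8511 -0.0112 0.0437; -0.0112 0.5574 0.0690; 0.0437 0.0690 0.3779]  K=[0.4936 0.0773 0.0646; -0.1309 0.6238 -0.0742; 0.0006 -0.0806 0.7107]  nu=[-3.0099, -1.4021, 3.8380]  x^+=[-1.1182, -1.1780, 1.5956]  P^+=[0.2016 -0.0579 0.0102; -0.0579 0.1518 -0.0366; 0.0102 -0.0366 0.0848]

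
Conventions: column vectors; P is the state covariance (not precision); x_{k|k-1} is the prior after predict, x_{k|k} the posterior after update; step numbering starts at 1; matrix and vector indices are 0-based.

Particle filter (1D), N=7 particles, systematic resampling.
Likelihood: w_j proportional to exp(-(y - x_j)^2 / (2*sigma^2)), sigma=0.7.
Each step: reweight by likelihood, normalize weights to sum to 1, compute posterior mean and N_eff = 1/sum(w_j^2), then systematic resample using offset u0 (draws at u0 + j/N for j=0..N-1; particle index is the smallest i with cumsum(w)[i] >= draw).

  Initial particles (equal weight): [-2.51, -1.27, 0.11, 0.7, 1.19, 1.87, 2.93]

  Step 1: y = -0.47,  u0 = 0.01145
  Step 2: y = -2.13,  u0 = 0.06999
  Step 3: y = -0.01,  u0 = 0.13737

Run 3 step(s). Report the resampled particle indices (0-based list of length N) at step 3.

resampled_idx = [0, 1, 2, 3, 4, 5, 6]

step 1: w=[0.0092, 0.3346, 0.4561, 0.1590, 0.0386, 0.0024, 0.0000]  mean=-0.2360  Neff=2.8829  idx=[1, 1, 1, 2, 2, 2, 3]
step 2: w=[0.3291, 0.3291, 0.3291, 0.0042, 0.0042, 0.0042, 0.0002]  mean=-1.2523  Neff=3.0775  idx=[0, 0, 1, 1, 1, 2, 2]
step 3: w=[0.1429, 0.1429, 0.1429, 0.1429, 0.1429, 0.1429, 0.1429]  mean=-1.2700  Neff=7.0000  idx=[0, 1, 2, 3, 4, 5, 6]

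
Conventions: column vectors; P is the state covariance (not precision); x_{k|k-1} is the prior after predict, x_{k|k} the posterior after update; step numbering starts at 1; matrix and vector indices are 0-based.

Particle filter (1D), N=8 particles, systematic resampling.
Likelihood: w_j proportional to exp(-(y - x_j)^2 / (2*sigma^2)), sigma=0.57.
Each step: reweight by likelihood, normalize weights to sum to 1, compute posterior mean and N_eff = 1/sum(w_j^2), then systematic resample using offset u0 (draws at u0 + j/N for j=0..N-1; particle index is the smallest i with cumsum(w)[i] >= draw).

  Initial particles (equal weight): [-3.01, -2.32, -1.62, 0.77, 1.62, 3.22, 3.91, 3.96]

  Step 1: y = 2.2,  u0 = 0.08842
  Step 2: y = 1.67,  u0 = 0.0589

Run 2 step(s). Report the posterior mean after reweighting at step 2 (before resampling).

step 1: w=[0.0000, 0.0000, 0.0000, 0.0500, 0.6928, 0.2345, 0.0129, 0.0099]  mean=2.0054  Neff=1.8599  idx=[4, 4, 4, 4, 4, 4, 5, 5]
step 2: w=[0.1653, 0.1653, 0.1653, 0.1653, 0.1653, 0.1653, 0.0041, 0.0041]  mean=1.6332  Neff=6.0987  idx=[0, 1, 1, 2, 3, 4, 4, 5]

post_mean = 1.6332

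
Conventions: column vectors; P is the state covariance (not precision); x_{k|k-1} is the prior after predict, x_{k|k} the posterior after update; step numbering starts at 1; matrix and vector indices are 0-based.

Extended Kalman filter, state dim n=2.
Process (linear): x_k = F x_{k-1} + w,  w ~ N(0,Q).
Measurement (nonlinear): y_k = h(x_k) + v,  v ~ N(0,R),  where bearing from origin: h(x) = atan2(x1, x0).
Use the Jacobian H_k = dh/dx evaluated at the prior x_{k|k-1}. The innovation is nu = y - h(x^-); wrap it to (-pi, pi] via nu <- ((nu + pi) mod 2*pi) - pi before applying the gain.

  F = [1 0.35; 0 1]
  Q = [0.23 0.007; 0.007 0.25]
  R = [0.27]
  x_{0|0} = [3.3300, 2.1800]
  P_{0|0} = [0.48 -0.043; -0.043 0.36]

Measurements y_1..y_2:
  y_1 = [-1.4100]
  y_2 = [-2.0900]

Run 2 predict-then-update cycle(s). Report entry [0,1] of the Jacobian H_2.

step 1: x^-=[4.0930, 2.1800]  P^-=[0.7240 0.0900; 0.0900 0.6100]  H_jac=[-0.1014 0.1903]  S=[0.2961]  K=[-0.1900; 0.3613]  nu=[-1.8994]  x^+=[4.4540, 1.4937]  P^+=[0.7133 0.1103; 0.1103 0.5713]
step 2: x^-=[4.9768, 1.4937]  P^-=[1.0905 0.3173; 0.3173 0.8213]  H_jac=[-0.0553 0.1843]  S=[0.2948]  K=[-0.0063; 0.4541]  nu=[-2.3816]  x^+=[4.9917, 0.4123]  P^+=[1.0905 0.3181; 0.3181 0.7606]

H_jac[0,1] = 0.1843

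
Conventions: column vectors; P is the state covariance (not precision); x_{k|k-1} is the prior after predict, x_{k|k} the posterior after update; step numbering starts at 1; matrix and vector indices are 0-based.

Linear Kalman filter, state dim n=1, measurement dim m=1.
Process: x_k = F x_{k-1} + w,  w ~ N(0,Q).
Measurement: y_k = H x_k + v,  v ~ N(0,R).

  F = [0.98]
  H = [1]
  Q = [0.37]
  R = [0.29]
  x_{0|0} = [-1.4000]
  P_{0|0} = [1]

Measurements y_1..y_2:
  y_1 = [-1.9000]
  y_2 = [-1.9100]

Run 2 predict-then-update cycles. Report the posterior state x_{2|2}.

step 1: x^-=[-1.3720]  P^-=[1.3304]  S=[1.6204]  K=[0.8210]  nu=[-0.5280]  x^+=[-1.8055]  P^+=[0.2381]
step 2: x^-=[-1.7694]  P^-=[0.5987]  S=[0.8887]  K=[0.6737]  nu=[-0.1406]  x^+=[-1.8641]  P^+=[0.1954]

x_post = [-1.8641]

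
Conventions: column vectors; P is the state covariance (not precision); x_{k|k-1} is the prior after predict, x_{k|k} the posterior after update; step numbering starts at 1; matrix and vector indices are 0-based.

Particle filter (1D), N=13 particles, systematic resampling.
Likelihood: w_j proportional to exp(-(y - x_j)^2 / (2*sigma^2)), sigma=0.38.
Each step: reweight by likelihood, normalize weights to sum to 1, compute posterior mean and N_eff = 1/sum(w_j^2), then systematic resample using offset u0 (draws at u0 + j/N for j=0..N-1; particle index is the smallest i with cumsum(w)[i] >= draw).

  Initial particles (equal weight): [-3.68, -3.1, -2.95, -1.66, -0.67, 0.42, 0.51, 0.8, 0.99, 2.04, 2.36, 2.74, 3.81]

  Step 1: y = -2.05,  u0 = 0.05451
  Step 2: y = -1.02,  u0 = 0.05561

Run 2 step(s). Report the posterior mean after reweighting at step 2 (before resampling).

step 1: w=[0.0001, 0.0326, 0.0897, 0.8755, 0.0020, 0.0000, 0.0000, 0.0000, 0.0000, 0.0000, 0.0000, 0.0000, 0.0000]  mean=-1.8210  Neff=1.2893  idx=[2, 3, 3, 3, 3, 3, 3, 3, 3, 3, 3, 3, 3]
step 2: w=[0.0000, 0.0833, 0.0833, 0.0833, 0.0833, 0.0833, 0.0833, 0.0833, 0.0833, 0.0833, 0.0833, 0.0833, 0.0833]  mean=-1.6600  Neff=12.0000  idx=[1, 2, 3, 4, 5, 6, 7, 8, 9, 9, 10, 11, 12]

post_mean = -1.6600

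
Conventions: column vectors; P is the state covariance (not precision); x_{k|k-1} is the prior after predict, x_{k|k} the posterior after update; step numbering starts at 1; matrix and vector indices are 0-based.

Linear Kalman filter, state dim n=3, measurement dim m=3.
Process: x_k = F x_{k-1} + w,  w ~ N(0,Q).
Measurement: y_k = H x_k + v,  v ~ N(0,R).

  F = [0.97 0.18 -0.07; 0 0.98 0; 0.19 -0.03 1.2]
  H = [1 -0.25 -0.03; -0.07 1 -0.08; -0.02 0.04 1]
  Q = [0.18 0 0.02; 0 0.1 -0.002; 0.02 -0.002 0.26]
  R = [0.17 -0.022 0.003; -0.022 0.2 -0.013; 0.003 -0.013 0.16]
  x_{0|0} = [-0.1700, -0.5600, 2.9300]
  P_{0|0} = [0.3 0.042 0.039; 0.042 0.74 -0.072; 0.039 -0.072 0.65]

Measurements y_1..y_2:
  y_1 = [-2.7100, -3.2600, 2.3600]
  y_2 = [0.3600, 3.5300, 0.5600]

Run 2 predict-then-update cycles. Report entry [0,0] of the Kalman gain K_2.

K[0,0] = 0.6546

step 1: x^-=[-0.4708, -0.5488, 3.5005]  P^-=[0.5006 0.1754 0.0461; 0.1754 0.8107 -0.1006; 0.0461 -0.1006 1.2300]  S=[0.6304 -0.0809 0.0273; -0.0809 1.0131 -0.1857; 0.0273 -0.1857 1.3813]  K=[0.7464 0.2025 0.0437; 0.0632 0.8114 0.0559; 0.0116 -0.0371 0.8817]  nu=[-2.2714, -2.4641, -1.1280]  x^+=[-2.7145, -2.7547, 2.5711]  P^+=[0.1311 0.0333 0.0079; 0.0333 0.1619 -0.0072; 0.0079 -0.0072 0.1420]
step 2: x^-=[-3.3089, -2.6996, 2.6522]  P^-=[0.3201 0.0607 0.0390; 0.0607 0.2555 -0.0090; 0.0390 -0.0090 0.4731]  S=[0.4736 -0.0483 0.0239; -0.0483 0.4535 -0.0533; 0.0239 -0.0533 0.6313]  K=[0.6546 0.1525 0.0436; 0.0494 0.5663 0.0458; 0.0175 -0.0200 0.7453]  nu=[3.0736, 6.2102, -2.0504]  x^+=[-0.4394, 0.8749, 1.0535]  P^+=[0.1144 0.0242 0.0083; 0.0242 0.1130 -0.0039; 0.0083 -0.0039 0.1199]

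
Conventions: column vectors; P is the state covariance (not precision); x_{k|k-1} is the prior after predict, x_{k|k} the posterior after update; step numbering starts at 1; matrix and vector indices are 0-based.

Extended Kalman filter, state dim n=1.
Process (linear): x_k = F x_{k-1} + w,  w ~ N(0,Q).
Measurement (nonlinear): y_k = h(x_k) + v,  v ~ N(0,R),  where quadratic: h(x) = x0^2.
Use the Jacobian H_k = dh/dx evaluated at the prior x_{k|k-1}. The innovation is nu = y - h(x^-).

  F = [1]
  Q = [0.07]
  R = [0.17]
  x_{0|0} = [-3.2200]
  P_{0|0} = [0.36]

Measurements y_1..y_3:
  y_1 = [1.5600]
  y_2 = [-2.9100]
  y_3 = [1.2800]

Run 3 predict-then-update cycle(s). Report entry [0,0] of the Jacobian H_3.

step 1: x^-=[-3.2200]  P^-=[0.4300]  H_jac=[-6.4400]  S=[18.0036]  K=[-0.1538]  nu=[-8.8084]  x^+=[-1.8652]  P^+=[0.0041]
step 2: x^-=[-1.8652]  P^-=[0.0741]  H_jac=[-3.7303]  S=[1.2006]  K=[-0.2301]  nu=[-6.3888]  x^+=[-0.3950]  P^+=[0.0105]
step 3: x^-=[-0.3950]  P^-=[0.0805]  H_jac=[-0.7900]  S=[0.2202]  K=[-0.2887]  nu=[1.1240]  x^+=[-0.7195]  P^+=[0.0621]

H_jac[0,0] = -0.7900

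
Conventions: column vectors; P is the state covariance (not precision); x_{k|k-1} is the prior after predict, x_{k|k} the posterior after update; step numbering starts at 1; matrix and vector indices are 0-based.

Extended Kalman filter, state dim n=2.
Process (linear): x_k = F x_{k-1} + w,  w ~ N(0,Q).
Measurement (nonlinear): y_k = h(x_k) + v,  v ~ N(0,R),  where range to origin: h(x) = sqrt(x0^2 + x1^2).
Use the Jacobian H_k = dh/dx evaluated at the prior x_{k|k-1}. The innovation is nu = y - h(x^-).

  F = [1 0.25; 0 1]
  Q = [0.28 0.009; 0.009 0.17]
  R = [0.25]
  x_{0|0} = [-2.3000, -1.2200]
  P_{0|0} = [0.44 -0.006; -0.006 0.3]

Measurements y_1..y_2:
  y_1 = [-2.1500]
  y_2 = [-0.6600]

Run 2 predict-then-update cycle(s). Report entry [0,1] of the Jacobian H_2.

step 1: x^-=[-2.6050, -1.2200]  P^-=[0.7358 0.0780; 0.0780 0.4700]  H_jac=[-0.9056 -0.4241]  S=[0.9979]  K=[-0.7009; -0.2706]  nu=[-5.0265]  x^+=[0.9180, 0.1399]  P^+=[0.2456 -0.1112; -0.1112 0.3970]
step 2: x^-=[0.9530, 0.1399]  P^-=[0.4948 -0.0030; -0.0030 0.5670]  H_jac=[0.9894 0.1453]  S=[0.7454]  K=[0.6561; 0.1065]  nu=[-1.6232]  x^+=[-0.1120, -0.0330]  P^+=[0.1739 -0.0551; -0.0551 0.5585]

H_jac[0,1] = 0.1453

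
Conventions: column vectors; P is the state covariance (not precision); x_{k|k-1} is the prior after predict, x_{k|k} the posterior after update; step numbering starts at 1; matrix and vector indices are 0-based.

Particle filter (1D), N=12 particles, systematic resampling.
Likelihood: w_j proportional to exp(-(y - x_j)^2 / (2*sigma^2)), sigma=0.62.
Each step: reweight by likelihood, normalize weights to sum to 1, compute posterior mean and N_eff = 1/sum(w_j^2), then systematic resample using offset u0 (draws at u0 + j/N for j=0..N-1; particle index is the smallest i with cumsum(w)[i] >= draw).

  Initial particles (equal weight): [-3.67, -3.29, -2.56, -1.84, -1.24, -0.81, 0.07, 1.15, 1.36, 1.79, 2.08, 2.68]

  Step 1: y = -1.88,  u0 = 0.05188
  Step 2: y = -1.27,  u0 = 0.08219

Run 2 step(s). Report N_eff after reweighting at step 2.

N_eff = 9.4536

step 1: w=[0.0063, 0.0307, 0.2231, 0.4063, 0.2390, 0.0918, 0.0029, 0.0000, 0.0000, 0.0000, 0.0000, 0.0000]  mean=-1.8131  Neff=3.5545  idx=[2, 2, 2, 3, 3, 3, 3, 3, 4, 4, 4, 5]
step 2: w=[0.0156, 0.0156, 0.0156, 0.0888, 0.0888, 0.0888, 0.0888, 0.0888, 0.1354, 0.1354, 0.1354, 0.1029]  mean=-1.5239  Neff=9.4536  idx=[3, 4, 5, 6, 7, 8, 8, 9, 9, 10, 11, 11]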